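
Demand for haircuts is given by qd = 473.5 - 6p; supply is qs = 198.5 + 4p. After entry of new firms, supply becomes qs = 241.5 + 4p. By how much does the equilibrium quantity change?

Δq = 25.8

Original equilibrium: p* = 27.5, q* = 308.5.
New equilibrium: 473.5 - 6p = 241.5 + 4p, so 232 = 10p and p' = 23.2; q' = 473.5 − 6(23.2) = 334.3.
Change in quantity: 334.3 − 308.5 = 25.8.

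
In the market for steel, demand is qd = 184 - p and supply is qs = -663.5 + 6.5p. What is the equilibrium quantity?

q* = 71

Set qd = qs: 184 - p = -663.5 + 6.5p.
847.5 = 7.5p, so p* = 113.
q* = 184 − 1(113) = 71.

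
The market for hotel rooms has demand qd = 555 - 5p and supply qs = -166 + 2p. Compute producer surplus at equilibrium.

Equilibrium: 555 - 5p = -166 + 2p gives p* = 103, q* = 40.
Supply starts at p = 83 (where qs = 0).
PS = ½(103 − 83)(40) = 400.

Producer surplus = 400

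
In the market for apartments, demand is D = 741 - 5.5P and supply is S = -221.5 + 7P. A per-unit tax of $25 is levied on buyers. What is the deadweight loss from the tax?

Deadweight loss = 962.5

Pre-tax equilibrium: P* = 77, Q* = 317.5.
Tax on buyers shifts demand to D = 741 − 5.5(P + 25) = 603.5 - 5.5P.
603.5 - 5.5P = -221.5 + 7P gives seller price Ps = 66; buyers pay Pb = 66 + 25 = 91.
New quantity: Q = 741 − 5.5(91) = 240.5.
DWL = ½ × 25 × (317.5 − 240.5) = 962.5.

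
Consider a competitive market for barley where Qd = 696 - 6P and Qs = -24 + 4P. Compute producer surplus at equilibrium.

Producer surplus = 8712

Equilibrium: 696 - 6P = -24 + 4P gives P* = 72, Q* = 264.
Supply starts at P = 6 (where Qs = 0).
PS = ½(72 − 6)(264) = 8712.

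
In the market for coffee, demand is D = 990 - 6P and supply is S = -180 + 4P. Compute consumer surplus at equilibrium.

Consumer surplus = 6912

Equilibrium: 990 - 6P = -180 + 4P gives P* = 117, Q* = 288.
Demand choke price (D = 0): P = 165.
CS = ½(165 − 117)(288) = 6912.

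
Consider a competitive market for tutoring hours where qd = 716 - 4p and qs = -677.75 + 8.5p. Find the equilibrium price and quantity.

Set qd = qs: 716 - 4p = -677.75 + 8.5p.
1393.75 = 12.5p, so p* = 111.5.
q* = 716 − 4(111.5) = 270.

p* = 111.5, q* = 270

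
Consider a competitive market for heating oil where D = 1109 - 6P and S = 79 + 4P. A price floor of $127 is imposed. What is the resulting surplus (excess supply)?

Equilibrium price would be P* = 103, so the floor at 127 binds.
At P = 127: D = 347, S = 587.
Surplus = 587 − 347 = 240.

Surplus = 240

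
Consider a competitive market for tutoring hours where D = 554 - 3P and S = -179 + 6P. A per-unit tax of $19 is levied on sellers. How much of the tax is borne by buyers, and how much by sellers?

Buyers bear 38/3, sellers bear 19/3

Pre-tax equilibrium: P* = 733/9, Q* = 929/3.
Tax on sellers shifts supply to S = -179 + 6(P − 19) = -293 + 6P.
554 - 3P = -293 + 6P gives buyer price Pb = 847/9; sellers receive Ps = 847/9 − 19 = 676/9.
New quantity: Q = 554 − 3(847/9) = 815/3.
Buyer burden = 847/9 − 733/9 = 38/3; seller burden = 733/9 − 676/9 = 19/3.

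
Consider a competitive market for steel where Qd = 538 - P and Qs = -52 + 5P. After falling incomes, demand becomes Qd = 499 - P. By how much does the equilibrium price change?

ΔP = -6.5

Original equilibrium: P* = 295/3, Q* = 1319/3.
New equilibrium: 499 - P = -52 + 5P, so 551 = 6P and P' = 551/6; Q' = 499 − 1(551/6) = 2443/6.
Change in price: 551/6 − 295/3 = -6.5.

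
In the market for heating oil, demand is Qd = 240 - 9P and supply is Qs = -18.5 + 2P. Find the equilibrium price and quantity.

P* = 23.5, Q* = 28.5

Set Qd = Qs: 240 - 9P = -18.5 + 2P.
258.5 = 11P, so P* = 23.5.
Q* = 240 − 9(23.5) = 28.5.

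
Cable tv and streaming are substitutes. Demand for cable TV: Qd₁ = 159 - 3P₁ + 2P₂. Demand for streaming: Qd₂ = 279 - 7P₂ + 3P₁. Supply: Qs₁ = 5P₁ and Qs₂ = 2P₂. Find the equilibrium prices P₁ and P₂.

Market 1: 159 - 3P₁ + 2P₂ = 5P₁ → 8P₁ - 2P₂ = 159.
Market 2: 9P₂ - 3P₁ = 279.
Eliminating P₂: 9×(1) + 2×(2) gives 66P₁ = 1989, so P₁ = 663/22.
Back-substitute into (2): P₂ = (279 + 3×663/22) / 9 = 903/22.

P₁ = 663/22, P₂ = 903/22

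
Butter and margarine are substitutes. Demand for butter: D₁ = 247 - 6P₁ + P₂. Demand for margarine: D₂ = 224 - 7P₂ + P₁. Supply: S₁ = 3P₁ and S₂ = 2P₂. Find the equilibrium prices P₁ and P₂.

P₁ = 30.5875, P₂ = 28.2875

Market 1: 247 - 6P₁ + P₂ = 3P₁ → 9P₁ - P₂ = 247.
Market 2: 9P₂ - P₁ = 224.
Eliminating P₂: 9×(1) + 1×(2) gives 80P₁ = 2447, so P₁ = 30.5875.
Back-substitute into (2): P₂ = (224 + 1×30.5875) / 9 = 28.2875.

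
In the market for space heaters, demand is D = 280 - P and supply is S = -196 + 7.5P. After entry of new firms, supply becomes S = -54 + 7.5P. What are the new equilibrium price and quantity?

Original equilibrium: P* = 56, Q* = 224.
New equilibrium: 280 - P = -54 + 7.5P, so 334 = 8.5P and P' = 668/17; Q' = 280 − 1(668/17) = 4092/17.

P' = 668/17, Q' = 4092/17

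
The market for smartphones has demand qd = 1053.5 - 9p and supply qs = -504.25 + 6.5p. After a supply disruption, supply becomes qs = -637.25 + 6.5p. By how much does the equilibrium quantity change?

Original equilibrium: p* = 100.5, q* = 149.
New equilibrium: 1053.5 - 9p = -637.25 + 6.5p, so 1690.75 = 15.5p and p' = 6763/62; q' = 1053.5 − 9(6763/62) = 2225/31.
Change in quantity: 2225/31 − 149 = -2394/31.

Δq = -2394/31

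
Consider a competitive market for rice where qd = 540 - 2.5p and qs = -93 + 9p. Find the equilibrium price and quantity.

Set qd = qs: 540 - 2.5p = -93 + 9p.
633 = 11.5p, so p* = 1266/23.
q* = 540 − 2.5(1266/23) = 9255/23.

p* = 1266/23, q* = 9255/23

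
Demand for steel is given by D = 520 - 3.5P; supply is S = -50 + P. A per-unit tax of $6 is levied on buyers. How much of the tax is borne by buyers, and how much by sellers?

Buyers bear 4/3, sellers bear 14/3

Pre-tax equilibrium: P* = 380/3, Q* = 230/3.
Tax on buyers shifts demand to D = 520 − 3.5(P + 6) = 499 - 3.5P.
499 - 3.5P = -50 + P gives seller price Ps = 122; buyers pay Pb = 122 + 6 = 128.
New quantity: Q = 520 − 3.5(128) = 72.
Buyer burden = 128 − 380/3 = 4/3; seller burden = 380/3 − 122 = 14/3.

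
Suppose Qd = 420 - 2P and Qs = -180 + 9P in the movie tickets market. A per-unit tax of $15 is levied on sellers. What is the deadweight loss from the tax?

Deadweight loss = 2025/11

Pre-tax equilibrium: P* = 600/11, Q* = 3420/11.
Tax on sellers shifts supply to Qs = -180 + 9(P − 15) = -315 + 9P.
420 - 2P = -315 + 9P gives buyer price Pb = 735/11; sellers receive Ps = 735/11 − 15 = 570/11.
New quantity: Q = 420 − 2(735/11) = 3150/11.
DWL = ½ × 15 × (3420/11 − 3150/11) = 2025/11.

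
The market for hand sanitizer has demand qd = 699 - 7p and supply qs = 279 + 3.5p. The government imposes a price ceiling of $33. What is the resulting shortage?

Equilibrium price would be p* = 40, so the ceiling at 33 binds.
At p = 33: qd = 699 − 7(33) = 468, qs = 279 + 3.5(33) = 394.5.
Shortage = 468 − 394.5 = 73.5.

Shortage = 73.5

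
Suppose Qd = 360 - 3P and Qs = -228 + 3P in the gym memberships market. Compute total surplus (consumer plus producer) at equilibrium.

Total surplus = 1452

Equilibrium: 360 - 3P = -228 + 3P gives P* = 98, Q* = 66.
Demand choke price: P = 120; supply starts at P = 76.
CS = ½(120 − 98)(66) = 726; PS = ½(98 − 76)(66) = 726.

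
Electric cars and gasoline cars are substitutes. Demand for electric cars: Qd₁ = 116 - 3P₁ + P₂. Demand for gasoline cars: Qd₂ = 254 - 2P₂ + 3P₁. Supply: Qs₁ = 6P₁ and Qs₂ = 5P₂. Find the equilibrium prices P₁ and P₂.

Market 1: 116 - 3P₁ + P₂ = 6P₁ → 9P₁ - P₂ = 116.
Market 2: 7P₂ - 3P₁ = 254.
Eliminating P₂: 7×(1) + 1×(2) gives 60P₁ = 1066, so P₁ = 533/30.
Back-substitute into (2): P₂ = (254 + 3×533/30) / 7 = 43.9.

P₁ = 533/30, P₂ = 43.9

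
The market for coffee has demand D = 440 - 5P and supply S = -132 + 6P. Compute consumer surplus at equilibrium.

Equilibrium: 440 - 5P = -132 + 6P gives P* = 52, Q* = 180.
Demand choke price (D = 0): P = 88.
CS = ½(88 − 52)(180) = 3240.

Consumer surplus = 3240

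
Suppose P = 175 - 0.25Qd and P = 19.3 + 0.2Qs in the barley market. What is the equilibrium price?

P* = 88.5

Set the two price expressions equal: 175 - 0.25Q = 19.3 + 0.2Q.
155.7 = 0.45Q, so Q* = 346.
P* = 175 − (0.25)(346) = 88.5.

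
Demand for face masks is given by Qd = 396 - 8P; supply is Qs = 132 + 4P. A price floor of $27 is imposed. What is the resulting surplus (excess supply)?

Surplus = 60

Equilibrium price would be P* = 22, so the floor at 27 binds.
At P = 27: Qd = 180, Qs = 240.
Surplus = 240 − 180 = 60.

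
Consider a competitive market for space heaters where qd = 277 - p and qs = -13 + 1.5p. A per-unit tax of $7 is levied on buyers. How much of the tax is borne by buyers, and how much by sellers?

Pre-tax equilibrium: p* = 116, q* = 161.
Tax on buyers shifts demand to qd = 277 − 1(p + 7) = 270 - p.
270 - p = -13 + 1.5p gives seller price ps = 113.2; buyers pay pb = 113.2 + 7 = 120.2.
New quantity: q = 277 − 1(120.2) = 156.8.
Buyer burden = 120.2 − 116 = 4.2; seller burden = 116 − 113.2 = 2.8.

Buyers bear $4.2, sellers bear $2.8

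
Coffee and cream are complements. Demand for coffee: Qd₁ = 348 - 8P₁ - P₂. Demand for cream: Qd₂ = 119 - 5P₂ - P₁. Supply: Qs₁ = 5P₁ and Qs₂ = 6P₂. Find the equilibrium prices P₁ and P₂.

P₁ = 3709/142, P₂ = 1199/142

Market 1: 348 - 8P₁ - P₂ = 5P₁ → 13P₁ + P₂ = 348.
Market 2: 11P₂ + P₁ = 119.
Eliminating P₂: 11×(1) − 1×(2) gives 142P₁ = 3709, so P₁ = 3709/142.
Back-substitute into (2): P₂ = (119 − 1×3709/142) / 11 = 1199/142.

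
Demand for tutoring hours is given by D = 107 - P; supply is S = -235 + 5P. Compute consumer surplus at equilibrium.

Consumer surplus = 1250

Equilibrium: 107 - P = -235 + 5P gives P* = 57, Q* = 50.
Demand choke price (D = 0): P = 107.
CS = ½(107 − 57)(50) = 1250.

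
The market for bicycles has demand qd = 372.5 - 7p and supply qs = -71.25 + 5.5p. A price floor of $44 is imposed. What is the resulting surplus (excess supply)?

Surplus = 106.25

Equilibrium price would be p* = 35.5, so the floor at 44 binds.
At p = 44: qd = 64.5, qs = 170.75.
Surplus = 170.75 − 64.5 = 106.25.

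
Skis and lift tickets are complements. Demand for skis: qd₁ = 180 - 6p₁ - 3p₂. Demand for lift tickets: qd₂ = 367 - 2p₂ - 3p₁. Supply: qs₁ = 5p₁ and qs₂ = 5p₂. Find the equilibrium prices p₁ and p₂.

Market 1: 180 - 6p₁ - 3p₂ = 5p₁ → 11p₁ + 3p₂ = 180.
Market 2: 7p₂ + 3p₁ = 367.
Eliminating p₂: 7×(1) − 3×(2) gives 68p₁ = 159, so p₁ = 159/68.
Back-substitute into (2): p₂ = (367 − 3×159/68) / 7 = 3497/68.

p₁ = 159/68, p₂ = 3497/68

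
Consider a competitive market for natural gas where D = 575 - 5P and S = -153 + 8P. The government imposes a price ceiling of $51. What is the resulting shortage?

Shortage = 65

Equilibrium price would be P* = 56, so the ceiling at 51 binds.
At P = 51: D = 575 − 5(51) = 320, S = -153 + 8(51) = 255.
Shortage = 320 − 255 = 65.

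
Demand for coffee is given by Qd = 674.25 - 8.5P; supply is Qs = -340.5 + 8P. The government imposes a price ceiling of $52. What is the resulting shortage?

Shortage = 156.75

Equilibrium price would be P* = 61.5, so the ceiling at 52 binds.
At P = 52: Qd = 674.25 − 8.5(52) = 232.25, Qs = -340.5 + 8(52) = 75.5.
Shortage = 232.25 − 75.5 = 156.75.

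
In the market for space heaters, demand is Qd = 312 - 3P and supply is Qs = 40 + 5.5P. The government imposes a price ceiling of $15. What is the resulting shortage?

Equilibrium price would be P* = 32, so the ceiling at 15 binds.
At P = 15: Qd = 312 − 3(15) = 267, Qs = 40 + 5.5(15) = 122.5.
Shortage = 267 − 122.5 = 144.5.

Shortage = 144.5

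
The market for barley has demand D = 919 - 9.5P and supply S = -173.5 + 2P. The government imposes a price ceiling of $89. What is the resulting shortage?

Shortage = 69

Equilibrium price would be P* = 95, so the ceiling at 89 binds.
At P = 89: D = 919 − 9.5(89) = 73.5, S = -173.5 + 2(89) = 4.5.
Shortage = 73.5 − 4.5 = 69.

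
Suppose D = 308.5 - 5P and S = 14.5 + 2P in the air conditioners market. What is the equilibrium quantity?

Set D = S: 308.5 - 5P = 14.5 + 2P.
294 = 7P, so P* = 42.
Q* = 308.5 − 5(42) = 98.5.

Q* = 98.5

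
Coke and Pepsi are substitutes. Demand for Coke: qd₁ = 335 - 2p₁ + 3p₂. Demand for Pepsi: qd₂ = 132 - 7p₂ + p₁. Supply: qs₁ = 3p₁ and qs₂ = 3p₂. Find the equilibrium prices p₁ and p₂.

Market 1: 335 - 2p₁ + 3p₂ = 3p₁ → 5p₁ - 3p₂ = 335.
Market 2: 10p₂ - p₁ = 132.
Eliminating p₂: 10×(1) + 3×(2) gives 47p₁ = 3746, so p₁ = 3746/47.
Back-substitute into (2): p₂ = (132 + 1×3746/47) / 10 = 995/47.

p₁ = 3746/47, p₂ = 995/47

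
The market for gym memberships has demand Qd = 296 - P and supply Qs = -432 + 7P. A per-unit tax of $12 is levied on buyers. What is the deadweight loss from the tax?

Deadweight loss = 63

Pre-tax equilibrium: P* = 91, Q* = 205.
Tax on buyers shifts demand to Qd = 296 − 1(P + 12) = 284 - P.
284 - P = -432 + 7P gives seller price Ps = 89.5; buyers pay Pb = 89.5 + 12 = 101.5.
New quantity: Q = 296 − 1(101.5) = 194.5.
DWL = ½ × 12 × (205 − 194.5) = 63.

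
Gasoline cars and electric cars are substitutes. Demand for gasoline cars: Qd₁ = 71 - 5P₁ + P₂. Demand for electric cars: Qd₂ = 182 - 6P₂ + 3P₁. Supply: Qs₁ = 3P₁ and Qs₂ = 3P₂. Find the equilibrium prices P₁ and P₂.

Market 1: 71 - 5P₁ + P₂ = 3P₁ → 8P₁ - P₂ = 71.
Market 2: 9P₂ - 3P₁ = 182.
Eliminating P₂: 9×(1) + 1×(2) gives 69P₁ = 821, so P₁ = 821/69.
Back-substitute into (2): P₂ = (182 + 3×821/69) / 9 = 1669/69.

P₁ = 821/69, P₂ = 1669/69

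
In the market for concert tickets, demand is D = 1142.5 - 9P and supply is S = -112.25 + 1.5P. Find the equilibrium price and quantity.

Set D = S: 1142.5 - 9P = -112.25 + 1.5P.
1254.75 = 10.5P, so P* = 119.5.
Q* = 1142.5 − 9(119.5) = 67.

P* = 119.5, Q* = 67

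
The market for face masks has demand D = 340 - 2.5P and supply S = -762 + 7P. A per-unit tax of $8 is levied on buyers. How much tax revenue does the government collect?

Tax revenue = 5360/19

Pre-tax equilibrium: P* = 116, Q* = 50.
Tax on buyers shifts demand to D = 340 − 2.5(P + 8) = 320 - 2.5P.
320 - 2.5P = -762 + 7P gives seller price Ps = 2164/19; buyers pay Pb = 2164/19 + 8 = 2316/19.
New quantity: Q = 340 − 2.5(2316/19) = 670/19.
Revenue = 8 × 670/19 = 5360/19.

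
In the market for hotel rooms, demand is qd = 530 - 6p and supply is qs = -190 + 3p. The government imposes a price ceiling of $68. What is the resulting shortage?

Shortage = 108

Equilibrium price would be p* = 80, so the ceiling at 68 binds.
At p = 68: qd = 530 − 6(68) = 122, qs = -190 + 3(68) = 14.
Shortage = 122 − 14 = 108.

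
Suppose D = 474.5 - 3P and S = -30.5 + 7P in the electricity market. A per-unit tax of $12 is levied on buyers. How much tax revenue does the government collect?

Tax revenue = 3573.6

Pre-tax equilibrium: P* = 50.5, Q* = 323.
Tax on buyers shifts demand to D = 474.5 − 3(P + 12) = 438.5 - 3P.
438.5 - 3P = -30.5 + 7P gives seller price Ps = 46.9; buyers pay Pb = 46.9 + 12 = 58.9.
New quantity: Q = 474.5 − 3(58.9) = 297.8.
Revenue = 12 × 297.8 = 3573.6.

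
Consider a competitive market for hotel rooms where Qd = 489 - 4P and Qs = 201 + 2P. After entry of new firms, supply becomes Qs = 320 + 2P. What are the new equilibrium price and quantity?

Original equilibrium: P* = 48, Q* = 297.
New equilibrium: 489 - 4P = 320 + 2P, so 169 = 6P and P' = 169/6; Q' = 489 − 4(169/6) = 1129/3.

P' = 169/6, Q' = 1129/3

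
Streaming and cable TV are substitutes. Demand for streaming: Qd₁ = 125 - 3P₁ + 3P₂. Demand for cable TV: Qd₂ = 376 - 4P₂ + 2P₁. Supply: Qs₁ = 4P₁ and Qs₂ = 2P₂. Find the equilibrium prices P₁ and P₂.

P₁ = 313/6, P₂ = 1441/18

Market 1: 125 - 3P₁ + 3P₂ = 4P₁ → 7P₁ - 3P₂ = 125.
Market 2: 6P₂ - 2P₁ = 376.
Eliminating P₂: 6×(1) + 3×(2) gives 36P₁ = 1878, so P₁ = 313/6.
Back-substitute into (2): P₂ = (376 + 2×313/6) / 6 = 1441/18.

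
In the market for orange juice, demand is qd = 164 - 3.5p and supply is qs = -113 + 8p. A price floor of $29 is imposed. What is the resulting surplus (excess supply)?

Equilibrium price would be p* = 554/23, so the floor at 29 binds.
At p = 29: qd = 62.5, qs = 119.
Surplus = 119 − 62.5 = 56.5.

Surplus = 56.5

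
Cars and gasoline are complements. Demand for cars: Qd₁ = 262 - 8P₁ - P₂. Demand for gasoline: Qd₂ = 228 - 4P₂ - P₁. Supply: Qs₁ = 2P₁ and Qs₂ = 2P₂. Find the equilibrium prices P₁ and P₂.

Market 1: 262 - 8P₁ - P₂ = 2P₁ → 10P₁ + P₂ = 262.
Market 2: 6P₂ + P₁ = 228.
Eliminating P₂: 6×(1) − 1×(2) gives 59P₁ = 1344, so P₁ = 1344/59.
Back-substitute into (2): P₂ = (228 − 1×1344/59) / 6 = 2018/59.

P₁ = 1344/59, P₂ = 2018/59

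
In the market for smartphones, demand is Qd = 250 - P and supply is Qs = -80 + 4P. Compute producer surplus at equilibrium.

Producer surplus = 4232

Equilibrium: 250 - P = -80 + 4P gives P* = 66, Q* = 184.
Supply starts at P = 20 (where Qs = 0).
PS = ½(66 − 20)(184) = 4232.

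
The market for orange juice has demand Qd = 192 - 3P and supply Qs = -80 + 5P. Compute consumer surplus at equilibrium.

Consumer surplus = 1350

Equilibrium: 192 - 3P = -80 + 5P gives P* = 34, Q* = 90.
Demand choke price (Qd = 0): P = 64.
CS = ½(64 − 34)(90) = 1350.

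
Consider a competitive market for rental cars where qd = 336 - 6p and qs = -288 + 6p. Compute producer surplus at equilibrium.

Equilibrium: 336 - 6p = -288 + 6p gives p* = 52, q* = 24.
Supply starts at p = 48 (where qs = 0).
PS = ½(52 − 48)(24) = 48.

Producer surplus = 48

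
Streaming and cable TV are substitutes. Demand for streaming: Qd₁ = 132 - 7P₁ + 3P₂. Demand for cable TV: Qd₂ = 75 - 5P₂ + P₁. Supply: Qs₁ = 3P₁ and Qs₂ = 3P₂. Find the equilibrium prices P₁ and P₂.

P₁ = 183/11, P₂ = 126/11

Market 1: 132 - 7P₁ + 3P₂ = 3P₁ → 10P₁ - 3P₂ = 132.
Market 2: 8P₂ - P₁ = 75.
Eliminating P₂: 8×(1) + 3×(2) gives 77P₁ = 1281, so P₁ = 183/11.
Back-substitute into (2): P₂ = (75 + 1×183/11) / 8 = 126/11.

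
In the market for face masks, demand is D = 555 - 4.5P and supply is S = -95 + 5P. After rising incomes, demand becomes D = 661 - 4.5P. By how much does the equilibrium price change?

ΔP = 212/19

Original equilibrium: P* = 1300/19, Q* = 4695/19.
New equilibrium: 661 - 4.5P = -95 + 5P, so 756 = 9.5P and P' = 1512/19; Q' = 661 − 4.5(1512/19) = 5755/19.
Change in price: 1512/19 − 1300/19 = 212/19.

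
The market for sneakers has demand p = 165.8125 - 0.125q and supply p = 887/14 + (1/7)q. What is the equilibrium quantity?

Set the two price expressions equal: 165.8125 - 0.125q = 887/14 + (1/7)q.
11475/112 = (15/56)q, so q* = 382.5.
p* = 165.8125 − (0.125)(382.5) = 118.

q* = 382.5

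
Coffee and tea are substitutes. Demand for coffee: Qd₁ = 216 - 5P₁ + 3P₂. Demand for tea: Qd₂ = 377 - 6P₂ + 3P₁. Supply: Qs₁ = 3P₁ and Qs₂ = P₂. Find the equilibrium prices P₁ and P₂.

P₁ = 2643/47, P₂ = 3664/47

Market 1: 216 - 5P₁ + 3P₂ = 3P₁ → 8P₁ - 3P₂ = 216.
Market 2: 7P₂ - 3P₁ = 377.
Eliminating P₂: 7×(1) + 3×(2) gives 47P₁ = 2643, so P₁ = 2643/47.
Back-substitute into (2): P₂ = (377 + 3×2643/47) / 7 = 3664/47.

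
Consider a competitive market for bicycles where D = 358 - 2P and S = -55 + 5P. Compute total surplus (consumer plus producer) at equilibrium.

Total surplus = 20160

Equilibrium: 358 - 2P = -55 + 5P gives P* = 59, Q* = 240.
Demand choke price: P = 179; supply starts at P = 11.
CS = ½(179 − 59)(240) = 14400; PS = ½(59 − 11)(240) = 5760.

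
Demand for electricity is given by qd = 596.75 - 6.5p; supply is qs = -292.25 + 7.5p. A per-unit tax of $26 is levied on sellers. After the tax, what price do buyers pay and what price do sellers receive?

Buyers pay 542/7, sellers receive 360/7

Pre-tax equilibrium: p* = 63.5, q* = 184.
Tax on sellers shifts supply to qs = -292.25 + 7.5(p − 26) = -487.25 + 7.5p.
596.75 - 6.5p = -487.25 + 7.5p gives buyer price pb = 542/7; sellers receive ps = 542/7 − 26 = 360/7.
New quantity: q = 596.75 − 6.5(542/7) = 2617/28.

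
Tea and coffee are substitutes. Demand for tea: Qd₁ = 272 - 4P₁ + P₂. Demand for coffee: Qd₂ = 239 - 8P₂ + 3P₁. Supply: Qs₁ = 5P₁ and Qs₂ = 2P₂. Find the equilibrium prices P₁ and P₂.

Market 1: 272 - 4P₁ + P₂ = 5P₁ → 9P₁ - P₂ = 272.
Market 2: 10P₂ - 3P₁ = 239.
Eliminating P₂: 10×(1) + 1×(2) gives 87P₁ = 2959, so P₁ = 2959/87.
Back-substitute into (2): P₂ = (239 + 3×2959/87) / 10 = 989/29.

P₁ = 2959/87, P₂ = 989/29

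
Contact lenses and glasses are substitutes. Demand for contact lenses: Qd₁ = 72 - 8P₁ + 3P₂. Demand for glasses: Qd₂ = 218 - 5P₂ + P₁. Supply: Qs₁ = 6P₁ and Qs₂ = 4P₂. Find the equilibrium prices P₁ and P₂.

P₁ = 434/41, P₂ = 3124/123

Market 1: 72 - 8P₁ + 3P₂ = 6P₁ → 14P₁ - 3P₂ = 72.
Market 2: 9P₂ - P₁ = 218.
Eliminating P₂: 9×(1) + 3×(2) gives 123P₁ = 1302, so P₁ = 434/41.
Back-substitute into (2): P₂ = (218 + 1×434/41) / 9 = 3124/123.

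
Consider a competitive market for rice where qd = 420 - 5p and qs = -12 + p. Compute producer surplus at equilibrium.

Equilibrium: 420 - 5p = -12 + p gives p* = 72, q* = 60.
Supply starts at p = 12 (where qs = 0).
PS = ½(72 − 12)(60) = 1800.

Producer surplus = 1800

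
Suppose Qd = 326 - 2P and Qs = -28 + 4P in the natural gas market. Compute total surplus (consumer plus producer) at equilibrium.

Total surplus = 16224

Equilibrium: 326 - 2P = -28 + 4P gives P* = 59, Q* = 208.
Demand choke price: P = 163; supply starts at P = 7.
CS = ½(163 − 59)(208) = 10816; PS = ½(59 − 7)(208) = 5408.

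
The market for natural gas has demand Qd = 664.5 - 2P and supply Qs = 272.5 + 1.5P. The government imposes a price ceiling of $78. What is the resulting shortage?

Shortage = 119

Equilibrium price would be P* = 112, so the ceiling at 78 binds.
At P = 78: Qd = 664.5 − 2(78) = 508.5, Qs = 272.5 + 1.5(78) = 389.5.
Shortage = 508.5 − 389.5 = 119.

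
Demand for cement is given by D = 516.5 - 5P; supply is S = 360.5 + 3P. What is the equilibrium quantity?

Set D = S: 516.5 - 5P = 360.5 + 3P.
156 = 8P, so P* = 19.5.
Q* = 516.5 − 5(19.5) = 419.

Q* = 419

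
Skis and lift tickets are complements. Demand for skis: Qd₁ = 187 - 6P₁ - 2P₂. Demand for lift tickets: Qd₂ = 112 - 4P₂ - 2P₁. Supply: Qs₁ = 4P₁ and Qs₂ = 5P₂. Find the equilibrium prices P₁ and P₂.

P₁ = 1459/86, P₂ = 373/43

Market 1: 187 - 6P₁ - 2P₂ = 4P₁ → 10P₁ + 2P₂ = 187.
Market 2: 9P₂ + 2P₁ = 112.
Eliminating P₂: 9×(1) − 2×(2) gives 86P₁ = 1459, so P₁ = 1459/86.
Back-substitute into (2): P₂ = (112 − 2×1459/86) / 9 = 373/43.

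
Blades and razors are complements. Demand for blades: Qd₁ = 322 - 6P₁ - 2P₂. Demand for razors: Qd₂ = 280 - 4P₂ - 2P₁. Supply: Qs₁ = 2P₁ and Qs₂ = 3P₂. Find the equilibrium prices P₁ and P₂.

P₁ = 847/26, P₂ = 399/13

Market 1: 322 - 6P₁ - 2P₂ = 2P₁ → 8P₁ + 2P₂ = 322.
Market 2: 7P₂ + 2P₁ = 280.
Eliminating P₂: 7×(1) − 2×(2) gives 52P₁ = 1694, so P₁ = 847/26.
Back-substitute into (2): P₂ = (280 − 2×847/26) / 7 = 399/13.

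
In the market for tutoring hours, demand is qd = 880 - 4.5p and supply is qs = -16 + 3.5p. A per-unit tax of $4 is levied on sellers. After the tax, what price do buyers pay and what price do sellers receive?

Pre-tax equilibrium: p* = 112, q* = 376.
Tax on sellers shifts supply to qs = -16 + 3.5(p − 4) = -30 + 3.5p.
880 - 4.5p = -30 + 3.5p gives buyer price pb = 113.75; sellers receive ps = 113.75 − 4 = 109.75.
New quantity: q = 880 − 4.5(113.75) = 368.125.

Buyers pay $113.75, sellers receive $109.75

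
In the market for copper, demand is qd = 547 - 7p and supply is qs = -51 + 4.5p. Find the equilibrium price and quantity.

Set qd = qs: 547 - 7p = -51 + 4.5p.
598 = 11.5p, so p* = 52.
q* = 547 − 7(52) = 183.

p* = 52, q* = 183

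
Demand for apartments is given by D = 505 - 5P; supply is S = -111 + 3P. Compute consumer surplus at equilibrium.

Equilibrium: 505 - 5P = -111 + 3P gives P* = 77, Q* = 120.
Demand choke price (D = 0): P = 101.
CS = ½(101 − 77)(120) = 1440.

Consumer surplus = 1440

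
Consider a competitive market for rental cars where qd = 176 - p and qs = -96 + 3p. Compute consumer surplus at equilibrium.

Equilibrium: 176 - p = -96 + 3p gives p* = 68, q* = 108.
Demand choke price (qd = 0): p = 176.
CS = ½(176 − 68)(108) = 5832.

Consumer surplus = 5832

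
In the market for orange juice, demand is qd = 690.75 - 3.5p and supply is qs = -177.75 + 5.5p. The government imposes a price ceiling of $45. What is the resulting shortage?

Shortage = 463.5

Equilibrium price would be p* = 96.5, so the ceiling at 45 binds.
At p = 45: qd = 690.75 − 3.5(45) = 533.25, qs = -177.75 + 5.5(45) = 69.75.
Shortage = 533.25 − 69.75 = 463.5.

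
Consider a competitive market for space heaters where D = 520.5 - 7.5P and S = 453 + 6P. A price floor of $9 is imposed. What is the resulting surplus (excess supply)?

Surplus = 54

Equilibrium price would be P* = 5, so the floor at 9 binds.
At P = 9: D = 453, S = 507.
Surplus = 507 − 453 = 54.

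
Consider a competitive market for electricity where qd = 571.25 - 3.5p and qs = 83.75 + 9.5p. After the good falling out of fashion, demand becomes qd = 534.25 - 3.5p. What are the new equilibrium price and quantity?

p' = 901/26, q' = 10737/26

Original equilibrium: p* = 37.5, q* = 440.
New equilibrium: 534.25 - 3.5p = 83.75 + 9.5p, so 450.5 = 13p and p' = 901/26; q' = 534.25 − 3.5(901/26) = 10737/26.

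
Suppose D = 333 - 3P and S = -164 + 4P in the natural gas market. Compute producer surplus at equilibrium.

Equilibrium: 333 - 3P = -164 + 4P gives P* = 71, Q* = 120.
Supply starts at P = 41 (where S = 0).
PS = ½(71 − 41)(120) = 1800.

Producer surplus = 1800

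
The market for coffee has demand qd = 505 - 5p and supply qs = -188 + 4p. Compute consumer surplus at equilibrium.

Equilibrium: 505 - 5p = -188 + 4p gives p* = 77, q* = 120.
Demand choke price (qd = 0): p = 101.
CS = ½(101 − 77)(120) = 1440.

Consumer surplus = 1440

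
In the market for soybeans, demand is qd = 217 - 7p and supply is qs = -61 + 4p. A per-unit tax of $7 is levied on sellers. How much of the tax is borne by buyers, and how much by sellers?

Buyers bear 28/11, sellers bear 49/11

Pre-tax equilibrium: p* = 278/11, q* = 441/11.
Tax on sellers shifts supply to qs = -61 + 4(p − 7) = -89 + 4p.
217 - 7p = -89 + 4p gives buyer price pb = 306/11; sellers receive ps = 306/11 − 7 = 229/11.
New quantity: q = 217 − 7(306/11) = 245/11.
Buyer burden = 306/11 − 278/11 = 28/11; seller burden = 278/11 − 229/11 = 49/11.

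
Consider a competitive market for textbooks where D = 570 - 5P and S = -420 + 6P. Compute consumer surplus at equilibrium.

Consumer surplus = 1440

Equilibrium: 570 - 5P = -420 + 6P gives P* = 90, Q* = 120.
Demand choke price (D = 0): P = 114.
CS = ½(114 − 90)(120) = 1440.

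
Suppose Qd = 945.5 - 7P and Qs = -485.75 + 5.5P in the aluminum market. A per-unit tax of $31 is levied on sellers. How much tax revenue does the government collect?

Pre-tax equilibrium: P* = 114.5, Q* = 144.
Tax on sellers shifts supply to Qs = -485.75 + 5.5(P − 31) = -656.25 + 5.5P.
945.5 - 7P = -656.25 + 5.5P gives buyer price Pb = 128.14; sellers receive Ps = 128.14 − 31 = 97.14.
New quantity: Q = 945.5 − 7(128.14) = 48.52.
Revenue = 31 × 48.52 = 1504.12.

Tax revenue = 1504.12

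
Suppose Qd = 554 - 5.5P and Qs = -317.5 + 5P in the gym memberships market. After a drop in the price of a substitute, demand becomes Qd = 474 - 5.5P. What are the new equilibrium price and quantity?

Original equilibrium: P* = 83, Q* = 97.5.
New equilibrium: 474 - 5.5P = -317.5 + 5P, so 791.5 = 10.5P and P' = 1583/21; Q' = 474 − 5.5(1583/21) = 2495/42.

P' = 1583/21, Q' = 2495/42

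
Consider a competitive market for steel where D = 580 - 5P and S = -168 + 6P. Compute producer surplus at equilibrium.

Producer surplus = 4800

Equilibrium: 580 - 5P = -168 + 6P gives P* = 68, Q* = 240.
Supply starts at P = 28 (where S = 0).
PS = ½(68 − 28)(240) = 4800.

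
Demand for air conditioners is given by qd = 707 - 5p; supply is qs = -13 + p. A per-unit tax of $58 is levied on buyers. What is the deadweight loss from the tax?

Deadweight loss = 4205/3

Pre-tax equilibrium: p* = 120, q* = 107.
Tax on buyers shifts demand to qd = 707 − 5(p + 58) = 417 - 5p.
417 - 5p = -13 + p gives seller price ps = 215/3; buyers pay pb = 215/3 + 58 = 389/3.
New quantity: q = 707 − 5(389/3) = 176/3.
DWL = ½ × 58 × (107 − 176/3) = 4205/3.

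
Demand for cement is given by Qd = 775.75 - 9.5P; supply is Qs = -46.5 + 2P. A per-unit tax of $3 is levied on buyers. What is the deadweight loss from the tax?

Pre-tax equilibrium: P* = 71.5, Q* = 96.5.
Tax on buyers shifts demand to Qd = 775.75 − 9.5(P + 3) = 747.25 - 9.5P.
747.25 - 9.5P = -46.5 + 2P gives seller price Ps = 3175/46; buyers pay Pb = 3175/46 + 3 = 3313/46.
New quantity: Q = 775.75 − 9.5(3313/46) = 4211/46.
DWL = ½ × 3 × (96.5 − 4211/46) = 171/23.

Deadweight loss = 171/23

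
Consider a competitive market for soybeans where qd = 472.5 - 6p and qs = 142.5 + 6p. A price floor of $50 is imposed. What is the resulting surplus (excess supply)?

Surplus = 270

Equilibrium price would be p* = 27.5, so the floor at 50 binds.
At p = 50: qd = 172.5, qs = 442.5.
Surplus = 442.5 − 172.5 = 270.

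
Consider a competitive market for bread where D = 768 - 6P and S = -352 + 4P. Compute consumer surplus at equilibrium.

Equilibrium: 768 - 6P = -352 + 4P gives P* = 112, Q* = 96.
Demand choke price (D = 0): P = 128.
CS = ½(128 − 112)(96) = 768.

Consumer surplus = 768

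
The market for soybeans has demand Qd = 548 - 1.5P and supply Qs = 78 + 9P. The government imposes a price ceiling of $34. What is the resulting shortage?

Equilibrium price would be P* = 940/21, so the ceiling at 34 binds.
At P = 34: Qd = 548 − 1.5(34) = 497, Qs = 78 + 9(34) = 384.
Shortage = 497 − 384 = 113.

Shortage = 113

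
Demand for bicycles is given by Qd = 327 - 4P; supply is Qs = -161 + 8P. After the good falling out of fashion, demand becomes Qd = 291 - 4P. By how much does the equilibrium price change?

Original equilibrium: P* = 122/3, Q* = 493/3.
New equilibrium: 291 - 4P = -161 + 8P, so 452 = 12P and P' = 113/3; Q' = 291 − 4(113/3) = 421/3.
Change in price: 113/3 − 122/3 = -3.

ΔP = -3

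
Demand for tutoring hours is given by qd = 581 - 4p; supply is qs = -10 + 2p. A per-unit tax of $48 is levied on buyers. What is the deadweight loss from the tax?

Deadweight loss = 1536

Pre-tax equilibrium: p* = 98.5, q* = 187.
Tax on buyers shifts demand to qd = 581 − 4(p + 48) = 389 - 4p.
389 - 4p = -10 + 2p gives seller price ps = 66.5; buyers pay pb = 66.5 + 48 = 114.5.
New quantity: q = 581 − 4(114.5) = 123.
DWL = ½ × 48 × (187 − 123) = 1536.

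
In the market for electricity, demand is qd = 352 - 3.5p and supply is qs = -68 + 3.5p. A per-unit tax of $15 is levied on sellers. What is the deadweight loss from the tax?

Pre-tax equilibrium: p* = 60, q* = 142.
Tax on sellers shifts supply to qs = -68 + 3.5(p − 15) = -120.5 + 3.5p.
352 - 3.5p = -120.5 + 3.5p gives buyer price pb = 67.5; sellers receive ps = 67.5 − 15 = 52.5.
New quantity: q = 352 − 3.5(67.5) = 115.75.
DWL = ½ × 15 × (142 − 115.75) = 196.875.

Deadweight loss = 196.875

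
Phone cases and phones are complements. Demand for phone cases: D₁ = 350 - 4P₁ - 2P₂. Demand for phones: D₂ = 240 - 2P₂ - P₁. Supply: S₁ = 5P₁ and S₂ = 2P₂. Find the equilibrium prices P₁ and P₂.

Market 1: 350 - 4P₁ - 2P₂ = 5P₁ → 9P₁ + 2P₂ = 350.
Market 2: 4P₂ + P₁ = 240.
Eliminating P₂: 4×(1) − 2×(2) gives 34P₁ = 920, so P₁ = 460/17.
Back-substitute into (2): P₂ = (240 − 1×460/17) / 4 = 905/17.

P₁ = 460/17, P₂ = 905/17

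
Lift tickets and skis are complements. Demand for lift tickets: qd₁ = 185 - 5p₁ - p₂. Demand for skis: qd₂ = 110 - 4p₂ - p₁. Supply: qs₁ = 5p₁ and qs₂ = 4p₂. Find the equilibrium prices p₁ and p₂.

p₁ = 1370/79, p₂ = 915/79

Market 1: 185 - 5p₁ - p₂ = 5p₁ → 10p₁ + p₂ = 185.
Market 2: 8p₂ + p₁ = 110.
Eliminating p₂: 8×(1) − 1×(2) gives 79p₁ = 1370, so p₁ = 1370/79.
Back-substitute into (2): p₂ = (110 − 1×1370/79) / 8 = 915/79.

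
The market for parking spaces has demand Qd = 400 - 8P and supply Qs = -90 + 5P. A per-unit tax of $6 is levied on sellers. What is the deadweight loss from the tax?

Pre-tax equilibrium: P* = 490/13, Q* = 1280/13.
Tax on sellers shifts supply to Qs = -90 + 5(P − 6) = -120 + 5P.
400 - 8P = -120 + 5P gives buyer price Pb = 40; sellers receive Ps = 40 − 6 = 34.
New quantity: Q = 400 − 8(40) = 80.
DWL = ½ × 6 × (1280/13 − 80) = 720/13.

Deadweight loss = 720/13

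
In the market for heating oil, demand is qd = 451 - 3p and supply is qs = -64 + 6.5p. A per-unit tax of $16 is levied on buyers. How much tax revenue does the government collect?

Tax revenue = 77680/19

Pre-tax equilibrium: p* = 1030/19, q* = 5479/19.
Tax on buyers shifts demand to qd = 451 − 3(p + 16) = 403 - 3p.
403 - 3p = -64 + 6.5p gives seller price ps = 934/19; buyers pay pb = 934/19 + 16 = 1238/19.
New quantity: q = 451 − 3(1238/19) = 4855/19.
Revenue = 16 × 4855/19 = 77680/19.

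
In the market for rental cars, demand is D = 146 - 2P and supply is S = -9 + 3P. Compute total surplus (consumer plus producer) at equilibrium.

Equilibrium: 146 - 2P = -9 + 3P gives P* = 31, Q* = 84.
Demand choke price: P = 73; supply starts at P = 3.
CS = ½(73 − 31)(84) = 1764; PS = ½(31 − 3)(84) = 1176.

Total surplus = 2940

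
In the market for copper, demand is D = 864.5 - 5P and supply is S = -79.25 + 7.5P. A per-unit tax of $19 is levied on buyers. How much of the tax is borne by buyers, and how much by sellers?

Pre-tax equilibrium: P* = 75.5, Q* = 487.
Tax on buyers shifts demand to D = 864.5 − 5(P + 19) = 769.5 - 5P.
769.5 - 5P = -79.25 + 7.5P gives seller price Ps = 67.9; buyers pay Pb = 67.9 + 19 = 86.9.
New quantity: Q = 864.5 − 5(86.9) = 430.
Buyer burden = 86.9 − 75.5 = 11.4; seller burden = 75.5 − 67.9 = 7.6.

Buyers bear $11.4, sellers bear $7.6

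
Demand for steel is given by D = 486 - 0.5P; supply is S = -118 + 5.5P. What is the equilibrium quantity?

Set D = S: 486 - 0.5P = -118 + 5.5P.
604 = 6P, so P* = 302/3.
Q* = 486 − 0.5(302/3) = 1307/3.

Q* = 1307/3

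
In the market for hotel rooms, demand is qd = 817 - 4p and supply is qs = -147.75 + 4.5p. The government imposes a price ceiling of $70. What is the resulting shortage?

Shortage = 369.75

Equilibrium price would be p* = 113.5, so the ceiling at 70 binds.
At p = 70: qd = 817 − 4(70) = 537, qs = -147.75 + 4.5(70) = 167.25.
Shortage = 537 − 167.25 = 369.75.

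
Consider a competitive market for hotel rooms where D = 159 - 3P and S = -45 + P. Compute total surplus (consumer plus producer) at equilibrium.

Total surplus = 24

Equilibrium: 159 - 3P = -45 + P gives P* = 51, Q* = 6.
Demand choke price: P = 53; supply starts at P = 45.
CS = ½(53 − 51)(6) = 6; PS = ½(51 − 45)(6) = 18.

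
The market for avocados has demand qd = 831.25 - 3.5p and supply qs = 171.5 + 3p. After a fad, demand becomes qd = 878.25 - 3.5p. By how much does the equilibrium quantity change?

Original equilibrium: p* = 101.5, q* = 476.
New equilibrium: 878.25 - 3.5p = 171.5 + 3p, so 706.75 = 6.5p and p' = 2827/26; q' = 878.25 − 3.5(2827/26) = 6470/13.
Change in quantity: 6470/13 − 476 = 282/13.

Δq = 282/13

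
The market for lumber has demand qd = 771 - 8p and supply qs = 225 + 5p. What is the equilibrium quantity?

q* = 435

Set qd = qs: 771 - 8p = 225 + 5p.
546 = 13p, so p* = 42.
q* = 771 − 8(42) = 435.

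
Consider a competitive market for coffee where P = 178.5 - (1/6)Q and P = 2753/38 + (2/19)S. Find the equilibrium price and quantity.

P* = 113.5, Q* = 390

Set the two price expressions equal: 178.5 - (1/6)Q = 2753/38 + (2/19)Q.
2015/19 = (31/114)Q, so Q* = 390.
P* = 178.5 − (1/6)(390) = 113.5.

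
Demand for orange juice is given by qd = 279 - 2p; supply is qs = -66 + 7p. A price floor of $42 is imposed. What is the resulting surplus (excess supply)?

Surplus = 33

Equilibrium price would be p* = 115/3, so the floor at 42 binds.
At p = 42: qd = 195, qs = 228.
Surplus = 228 − 195 = 33.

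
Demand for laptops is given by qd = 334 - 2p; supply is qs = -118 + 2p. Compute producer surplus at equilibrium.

Equilibrium: 334 - 2p = -118 + 2p gives p* = 113, q* = 108.
Supply starts at p = 59 (where qs = 0).
PS = ½(113 − 59)(108) = 2916.

Producer surplus = 2916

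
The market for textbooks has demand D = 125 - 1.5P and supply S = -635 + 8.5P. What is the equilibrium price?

P* = 76

Set D = S: 125 - 1.5P = -635 + 8.5P.
760 = 10P, so P* = 76.
Q* = 125 − 1.5(76) = 11.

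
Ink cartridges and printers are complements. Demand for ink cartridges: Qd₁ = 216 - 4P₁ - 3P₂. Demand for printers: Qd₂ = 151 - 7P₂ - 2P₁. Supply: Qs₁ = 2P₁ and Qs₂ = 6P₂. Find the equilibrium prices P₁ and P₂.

Market 1: 216 - 4P₁ - 3P₂ = 2P₁ → 6P₁ + 3P₂ = 216.
Market 2: 13P₂ + 2P₁ = 151.
Eliminating P₂: 13×(1) − 3×(2) gives 72P₁ = 2355, so P₁ = 785/24.
Back-substitute into (2): P₂ = (151 − 2×785/24) / 13 = 79/12.

P₁ = 785/24, P₂ = 79/12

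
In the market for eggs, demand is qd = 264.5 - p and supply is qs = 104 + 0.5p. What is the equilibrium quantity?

Set qd = qs: 264.5 - p = 104 + 0.5p.
160.5 = 1.5p, so p* = 107.
q* = 264.5 − 1(107) = 157.5.

q* = 157.5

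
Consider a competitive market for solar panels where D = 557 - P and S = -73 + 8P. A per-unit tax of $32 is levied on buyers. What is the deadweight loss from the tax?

Pre-tax equilibrium: P* = 70, Q* = 487.
Tax on buyers shifts demand to D = 557 − 1(P + 32) = 525 - P.
525 - P = -73 + 8P gives seller price Ps = 598/9; buyers pay Pb = 598/9 + 32 = 886/9.
New quantity: Q = 557 − 1(886/9) = 4127/9.
DWL = ½ × 32 × (487 − 4127/9) = 4096/9.

Deadweight loss = 4096/9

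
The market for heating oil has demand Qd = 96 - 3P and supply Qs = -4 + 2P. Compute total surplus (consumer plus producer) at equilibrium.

Equilibrium: 96 - 3P = -4 + 2P gives P* = 20, Q* = 36.
Demand choke price: P = 32; supply starts at P = 2.
CS = ½(32 − 20)(36) = 216; PS = ½(20 − 2)(36) = 324.

Total surplus = 540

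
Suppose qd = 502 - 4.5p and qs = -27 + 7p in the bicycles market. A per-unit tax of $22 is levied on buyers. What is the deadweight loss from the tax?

Pre-tax equilibrium: p* = 46, q* = 295.
Tax on buyers shifts demand to qd = 502 − 4.5(p + 22) = 403 - 4.5p.
403 - 4.5p = -27 + 7p gives seller price ps = 860/23; buyers pay pb = 860/23 + 22 = 1366/23.
New quantity: q = 502 − 4.5(1366/23) = 5399/23.
DWL = ½ × 22 × (295 − 5399/23) = 15246/23.

Deadweight loss = 15246/23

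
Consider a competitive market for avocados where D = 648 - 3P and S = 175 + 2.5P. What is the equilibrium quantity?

Q* = 390

Set D = S: 648 - 3P = 175 + 2.5P.
473 = 5.5P, so P* = 86.
Q* = 648 − 3(86) = 390.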